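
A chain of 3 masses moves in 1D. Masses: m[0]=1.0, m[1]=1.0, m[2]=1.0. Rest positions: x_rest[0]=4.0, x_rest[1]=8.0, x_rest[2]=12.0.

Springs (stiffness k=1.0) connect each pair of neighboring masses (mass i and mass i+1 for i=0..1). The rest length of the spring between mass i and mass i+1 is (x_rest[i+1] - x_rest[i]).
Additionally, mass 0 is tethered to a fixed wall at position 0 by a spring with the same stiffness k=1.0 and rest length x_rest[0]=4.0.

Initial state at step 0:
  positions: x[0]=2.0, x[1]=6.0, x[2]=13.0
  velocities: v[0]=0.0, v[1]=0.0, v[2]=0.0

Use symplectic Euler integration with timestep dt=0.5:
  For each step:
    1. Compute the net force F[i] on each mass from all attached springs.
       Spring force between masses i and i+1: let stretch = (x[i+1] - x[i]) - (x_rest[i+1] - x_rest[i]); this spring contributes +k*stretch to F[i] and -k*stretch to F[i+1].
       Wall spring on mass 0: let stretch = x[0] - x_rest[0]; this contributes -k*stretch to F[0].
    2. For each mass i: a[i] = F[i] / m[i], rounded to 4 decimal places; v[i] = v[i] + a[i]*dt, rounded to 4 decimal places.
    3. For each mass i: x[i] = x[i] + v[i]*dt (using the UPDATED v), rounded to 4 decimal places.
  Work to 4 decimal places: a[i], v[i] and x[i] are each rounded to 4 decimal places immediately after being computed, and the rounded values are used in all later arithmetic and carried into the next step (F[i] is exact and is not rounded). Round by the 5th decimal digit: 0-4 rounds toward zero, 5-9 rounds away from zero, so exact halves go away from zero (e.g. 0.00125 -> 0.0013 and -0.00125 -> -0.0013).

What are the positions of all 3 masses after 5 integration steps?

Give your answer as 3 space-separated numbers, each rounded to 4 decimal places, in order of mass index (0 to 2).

Step 0: x=[2.0000 6.0000 13.0000] v=[0.0000 0.0000 0.0000]
Step 1: x=[2.5000 6.7500 12.2500] v=[1.0000 1.5000 -1.5000]
Step 2: x=[3.4375 7.8125 11.1250] v=[1.8750 2.1250 -2.2500]
Step 3: x=[4.6094 8.6094 10.1719] v=[2.3438 1.5938 -1.9063]
Step 4: x=[5.6290 8.7970 9.8281] v=[2.0391 0.3751 -0.6876]
Step 5: x=[6.0333 8.4503 10.2266] v=[0.8086 -0.6934 0.7969]

Answer: 6.0333 8.4503 10.2266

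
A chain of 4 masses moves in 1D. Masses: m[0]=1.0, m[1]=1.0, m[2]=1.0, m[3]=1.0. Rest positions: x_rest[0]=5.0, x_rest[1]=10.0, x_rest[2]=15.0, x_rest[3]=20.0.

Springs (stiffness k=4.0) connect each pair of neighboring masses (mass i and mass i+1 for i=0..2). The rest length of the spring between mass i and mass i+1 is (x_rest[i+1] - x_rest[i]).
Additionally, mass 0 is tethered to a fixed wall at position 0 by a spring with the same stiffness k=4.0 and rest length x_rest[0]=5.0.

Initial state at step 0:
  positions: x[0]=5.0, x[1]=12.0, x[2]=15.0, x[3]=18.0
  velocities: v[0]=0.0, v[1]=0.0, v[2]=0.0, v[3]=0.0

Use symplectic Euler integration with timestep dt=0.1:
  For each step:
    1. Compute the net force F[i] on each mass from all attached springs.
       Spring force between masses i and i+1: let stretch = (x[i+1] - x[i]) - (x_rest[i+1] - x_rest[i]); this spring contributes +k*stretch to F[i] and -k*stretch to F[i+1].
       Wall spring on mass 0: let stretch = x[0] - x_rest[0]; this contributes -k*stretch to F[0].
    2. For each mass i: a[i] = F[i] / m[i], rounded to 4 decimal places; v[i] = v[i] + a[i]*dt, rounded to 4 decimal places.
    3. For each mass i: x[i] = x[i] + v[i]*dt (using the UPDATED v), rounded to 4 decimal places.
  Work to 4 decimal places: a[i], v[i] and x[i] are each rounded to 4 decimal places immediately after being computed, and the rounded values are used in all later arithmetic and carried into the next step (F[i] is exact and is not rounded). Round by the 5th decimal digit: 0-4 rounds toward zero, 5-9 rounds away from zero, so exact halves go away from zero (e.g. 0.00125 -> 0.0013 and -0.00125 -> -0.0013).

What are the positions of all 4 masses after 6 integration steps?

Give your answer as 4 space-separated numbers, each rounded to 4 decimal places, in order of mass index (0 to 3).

Step 0: x=[5.0000 12.0000 15.0000 18.0000] v=[0.0000 0.0000 0.0000 0.0000]
Step 1: x=[5.0800 11.8400 15.0000 18.0800] v=[0.8000 -1.6000 0.0000 0.8000]
Step 2: x=[5.2272 11.5360 14.9968 18.2368] v=[1.4720 -3.0400 -0.0320 1.5680]
Step 3: x=[5.4177 11.1181 14.9848 18.4640] v=[1.9046 -4.1792 -0.1203 2.2720]
Step 4: x=[5.6195 10.6268 14.9573 18.7520] v=[2.0177 -4.9127 -0.2753 2.8803]
Step 5: x=[5.7968 10.1085 14.9083 19.0882] v=[1.7728 -5.1834 -0.4896 3.3624]
Step 6: x=[5.9147 9.6097 14.8345 19.4572] v=[1.1788 -4.9882 -0.7376 3.6904]

Answer: 5.9147 9.6097 14.8345 19.4572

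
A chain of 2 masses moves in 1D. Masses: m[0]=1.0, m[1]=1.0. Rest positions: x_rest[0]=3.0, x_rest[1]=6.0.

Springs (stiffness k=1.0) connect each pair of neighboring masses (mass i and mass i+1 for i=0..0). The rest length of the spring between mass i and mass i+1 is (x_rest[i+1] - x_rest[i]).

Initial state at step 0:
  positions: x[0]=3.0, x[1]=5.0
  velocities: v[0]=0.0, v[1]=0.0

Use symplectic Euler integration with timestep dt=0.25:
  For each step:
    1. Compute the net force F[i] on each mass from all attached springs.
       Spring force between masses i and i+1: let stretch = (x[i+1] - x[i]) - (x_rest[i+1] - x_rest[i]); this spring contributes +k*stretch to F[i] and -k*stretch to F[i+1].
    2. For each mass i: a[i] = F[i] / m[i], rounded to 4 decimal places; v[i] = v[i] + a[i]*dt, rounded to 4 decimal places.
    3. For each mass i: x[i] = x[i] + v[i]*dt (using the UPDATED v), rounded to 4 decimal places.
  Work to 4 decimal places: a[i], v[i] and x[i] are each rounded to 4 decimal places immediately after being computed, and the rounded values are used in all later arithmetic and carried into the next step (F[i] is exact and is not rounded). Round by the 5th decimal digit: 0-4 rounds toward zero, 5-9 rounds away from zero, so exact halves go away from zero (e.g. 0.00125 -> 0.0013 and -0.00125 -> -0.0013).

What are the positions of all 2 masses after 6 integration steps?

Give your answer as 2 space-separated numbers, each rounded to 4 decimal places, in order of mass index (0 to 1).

Step 0: x=[3.0000 5.0000] v=[0.0000 0.0000]
Step 1: x=[2.9375 5.0625] v=[-0.2500 0.2500]
Step 2: x=[2.8203 5.1797] v=[-0.4688 0.4688]
Step 3: x=[2.6631 5.3370] v=[-0.6290 0.6290]
Step 4: x=[2.4855 5.5146] v=[-0.7105 0.7105]
Step 5: x=[2.3097 5.6904] v=[-0.7032 0.7032]
Step 6: x=[2.1577 5.8424] v=[-0.6080 0.6080]

Answer: 2.1577 5.8424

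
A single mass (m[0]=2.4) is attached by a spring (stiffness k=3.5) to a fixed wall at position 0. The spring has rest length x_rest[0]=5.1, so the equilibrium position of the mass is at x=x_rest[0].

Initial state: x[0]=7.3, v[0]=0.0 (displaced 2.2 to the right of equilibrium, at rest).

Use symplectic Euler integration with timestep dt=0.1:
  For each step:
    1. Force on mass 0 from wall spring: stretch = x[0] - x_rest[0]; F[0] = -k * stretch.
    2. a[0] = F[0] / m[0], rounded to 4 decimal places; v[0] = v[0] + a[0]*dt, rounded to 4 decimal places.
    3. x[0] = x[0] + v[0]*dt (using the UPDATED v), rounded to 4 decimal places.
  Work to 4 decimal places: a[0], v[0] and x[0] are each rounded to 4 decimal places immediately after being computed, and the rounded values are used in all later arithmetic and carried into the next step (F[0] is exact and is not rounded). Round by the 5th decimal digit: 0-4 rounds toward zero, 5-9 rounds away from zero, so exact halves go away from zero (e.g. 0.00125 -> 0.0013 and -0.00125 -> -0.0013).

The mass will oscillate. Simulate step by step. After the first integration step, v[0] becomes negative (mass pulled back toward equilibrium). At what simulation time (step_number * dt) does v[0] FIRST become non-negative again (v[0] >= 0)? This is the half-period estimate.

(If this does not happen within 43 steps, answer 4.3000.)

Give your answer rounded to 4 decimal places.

Step 0: x=[7.3000] v=[0.0000]
Step 1: x=[7.2679] v=[-0.3208]
Step 2: x=[7.2042] v=[-0.6370]
Step 3: x=[7.1098] v=[-0.9439]
Step 4: x=[6.9861] v=[-1.2370]
Step 5: x=[6.8349] v=[-1.5121]
Step 6: x=[6.6584] v=[-1.7651]
Step 7: x=[6.4592] v=[-1.9924]
Step 8: x=[6.2401] v=[-2.1906]
Step 9: x=[6.0044] v=[-2.3569]
Step 10: x=[5.7555] v=[-2.4888]
Step 11: x=[5.4971] v=[-2.5844]
Step 12: x=[5.2329] v=[-2.6423]
Step 13: x=[4.9667] v=[-2.6617]
Step 14: x=[4.7025] v=[-2.6423]
Step 15: x=[4.4441] v=[-2.5843]
Step 16: x=[4.1952] v=[-2.4887]
Step 17: x=[3.9595] v=[-2.3568]
Step 18: x=[3.7405] v=[-2.1905]
Step 19: x=[3.5413] v=[-1.9922]
Step 20: x=[3.3648] v=[-1.7649]
Step 21: x=[3.2136] v=[-1.5119]
Step 22: x=[3.0899] v=[-1.2368]
Step 23: x=[2.9955] v=[-0.9437]
Step 24: x=[2.9318] v=[-0.6368]
Step 25: x=[2.8997] v=[-0.3206]
Step 26: x=[2.8997] v=[0.0003]
First v>=0 after going negative at step 26, time=2.6000

Answer: 2.6000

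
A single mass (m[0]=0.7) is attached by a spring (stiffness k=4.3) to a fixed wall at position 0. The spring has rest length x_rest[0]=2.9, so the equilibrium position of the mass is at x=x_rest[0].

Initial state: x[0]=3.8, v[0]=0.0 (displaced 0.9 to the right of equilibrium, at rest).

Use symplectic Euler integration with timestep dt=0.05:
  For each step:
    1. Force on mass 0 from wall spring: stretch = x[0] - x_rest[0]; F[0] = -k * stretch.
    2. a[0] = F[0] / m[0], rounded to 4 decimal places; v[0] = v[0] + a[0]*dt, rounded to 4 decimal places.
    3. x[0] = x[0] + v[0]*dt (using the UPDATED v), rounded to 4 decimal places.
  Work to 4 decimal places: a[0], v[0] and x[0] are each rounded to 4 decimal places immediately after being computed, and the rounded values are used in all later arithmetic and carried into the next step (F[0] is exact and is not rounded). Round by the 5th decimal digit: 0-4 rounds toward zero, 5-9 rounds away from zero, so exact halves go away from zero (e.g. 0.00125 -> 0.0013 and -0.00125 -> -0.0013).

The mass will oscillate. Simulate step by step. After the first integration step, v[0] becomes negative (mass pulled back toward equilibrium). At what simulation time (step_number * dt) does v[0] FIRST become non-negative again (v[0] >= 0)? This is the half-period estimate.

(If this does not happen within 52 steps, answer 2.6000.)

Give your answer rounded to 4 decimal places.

Step 0: x=[3.8000] v=[0.0000]
Step 1: x=[3.7862] v=[-0.2764]
Step 2: x=[3.7588] v=[-0.5486]
Step 3: x=[3.7182] v=[-0.8124]
Step 4: x=[3.6650] v=[-1.0637]
Step 5: x=[3.6001] v=[-1.2987]
Step 6: x=[3.5244] v=[-1.5137]
Step 7: x=[3.4391] v=[-1.7055]
Step 8: x=[3.3455] v=[-1.8711]
Step 9: x=[3.2451] v=[-2.0079]
Step 10: x=[3.1394] v=[-2.1139]
Step 11: x=[3.0300] v=[-2.1874]
Step 12: x=[2.9186] v=[-2.2273]
Step 13: x=[2.8070] v=[-2.2330]
Step 14: x=[2.6968] v=[-2.2044]
Step 15: x=[2.5897] v=[-2.1420]
Step 16: x=[2.4874] v=[-2.0467]
Step 17: x=[2.3914] v=[-1.9200]
Step 18: x=[2.3032] v=[-1.7638]
Step 19: x=[2.2242] v=[-1.5805]
Step 20: x=[2.1556] v=[-1.3729]
Step 21: x=[2.0984] v=[-1.1443]
Step 22: x=[2.0535] v=[-0.8981]
Step 23: x=[2.0216] v=[-0.6381]
Step 24: x=[2.0032] v=[-0.3683]
Step 25: x=[1.9986] v=[-0.0929]
Step 26: x=[2.0078] v=[0.1840]
First v>=0 after going negative at step 26, time=1.3000

Answer: 1.3000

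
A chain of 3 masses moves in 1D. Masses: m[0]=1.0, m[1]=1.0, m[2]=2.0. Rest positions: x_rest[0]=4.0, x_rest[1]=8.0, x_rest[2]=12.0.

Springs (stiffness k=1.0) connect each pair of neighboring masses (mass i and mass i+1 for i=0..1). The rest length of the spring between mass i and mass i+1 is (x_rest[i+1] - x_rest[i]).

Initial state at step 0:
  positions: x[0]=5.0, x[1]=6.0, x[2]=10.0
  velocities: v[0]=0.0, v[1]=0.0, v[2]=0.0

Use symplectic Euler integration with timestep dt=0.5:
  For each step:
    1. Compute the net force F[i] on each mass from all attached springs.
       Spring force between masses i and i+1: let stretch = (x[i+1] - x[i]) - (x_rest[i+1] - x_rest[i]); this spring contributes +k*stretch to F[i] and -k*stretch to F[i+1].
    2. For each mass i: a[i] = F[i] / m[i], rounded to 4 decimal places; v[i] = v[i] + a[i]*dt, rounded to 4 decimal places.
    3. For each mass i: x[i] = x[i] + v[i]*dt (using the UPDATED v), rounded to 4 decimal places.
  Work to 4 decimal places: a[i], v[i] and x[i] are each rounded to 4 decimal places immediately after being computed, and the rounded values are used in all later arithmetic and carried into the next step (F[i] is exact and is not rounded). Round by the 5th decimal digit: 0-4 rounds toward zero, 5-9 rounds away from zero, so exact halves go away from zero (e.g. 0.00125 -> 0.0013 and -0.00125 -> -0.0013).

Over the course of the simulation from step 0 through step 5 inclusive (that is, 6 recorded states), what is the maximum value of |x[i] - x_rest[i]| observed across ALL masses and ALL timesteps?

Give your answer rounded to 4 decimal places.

Answer: 2.3728

Derivation:
Step 0: x=[5.0000 6.0000 10.0000] v=[0.0000 0.0000 0.0000]
Step 1: x=[4.2500 6.7500 10.0000] v=[-1.5000 1.5000 0.0000]
Step 2: x=[3.1250 7.6875 10.0938] v=[-2.2500 1.8750 0.1875]
Step 3: x=[2.1406 8.0860 10.3868] v=[-1.9688 0.7969 0.5860]
Step 4: x=[1.6426 7.5733 10.8922] v=[-0.9961 -1.0254 1.0108]
Step 5: x=[1.6272 6.4077 11.4828] v=[-0.0308 -2.3313 1.1811]
Max displacement = 2.3728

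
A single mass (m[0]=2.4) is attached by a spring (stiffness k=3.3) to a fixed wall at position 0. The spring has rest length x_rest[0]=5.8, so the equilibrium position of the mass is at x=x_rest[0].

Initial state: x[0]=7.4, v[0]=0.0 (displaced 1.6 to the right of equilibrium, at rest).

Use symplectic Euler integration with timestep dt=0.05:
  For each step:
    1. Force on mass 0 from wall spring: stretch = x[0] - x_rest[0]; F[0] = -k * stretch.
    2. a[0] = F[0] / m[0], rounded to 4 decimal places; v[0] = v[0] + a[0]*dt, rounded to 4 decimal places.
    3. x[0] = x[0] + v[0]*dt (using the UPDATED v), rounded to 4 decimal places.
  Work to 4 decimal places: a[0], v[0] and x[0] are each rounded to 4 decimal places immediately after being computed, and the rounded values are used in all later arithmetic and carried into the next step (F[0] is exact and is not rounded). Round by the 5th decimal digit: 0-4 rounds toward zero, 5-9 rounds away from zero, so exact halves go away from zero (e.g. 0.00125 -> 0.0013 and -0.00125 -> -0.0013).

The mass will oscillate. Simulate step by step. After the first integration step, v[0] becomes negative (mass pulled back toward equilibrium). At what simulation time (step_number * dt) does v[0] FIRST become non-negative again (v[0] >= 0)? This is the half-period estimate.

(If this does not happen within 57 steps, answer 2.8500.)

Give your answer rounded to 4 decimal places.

Answer: 2.7000

Derivation:
Step 0: x=[7.4000] v=[0.0000]
Step 1: x=[7.3945] v=[-0.1100]
Step 2: x=[7.3835] v=[-0.2196]
Step 3: x=[7.3671] v=[-0.3285]
Step 4: x=[7.3453] v=[-0.4362]
Step 5: x=[7.3182] v=[-0.5424]
Step 6: x=[7.2859] v=[-0.6468]
Step 7: x=[7.2485] v=[-0.7490]
Step 8: x=[7.2061] v=[-0.8486]
Step 9: x=[7.1588] v=[-0.9453]
Step 10: x=[7.1069] v=[-1.0387]
Step 11: x=[7.0505] v=[-1.1286]
Step 12: x=[6.9898] v=[-1.2146]
Step 13: x=[6.9250] v=[-1.2964]
Step 14: x=[6.8563] v=[-1.3737]
Step 15: x=[6.7840] v=[-1.4463]
Step 16: x=[6.7083] v=[-1.5140]
Step 17: x=[6.6295] v=[-1.5764]
Step 18: x=[6.5478] v=[-1.6334]
Step 19: x=[6.4636] v=[-1.6848]
Step 20: x=[6.3771] v=[-1.7304]
Step 21: x=[6.2886] v=[-1.7701]
Step 22: x=[6.1984] v=[-1.8037]
Step 23: x=[6.1068] v=[-1.8311]
Step 24: x=[6.0142] v=[-1.8522]
Step 25: x=[5.9209] v=[-1.8669]
Step 26: x=[5.8271] v=[-1.8752]
Step 27: x=[5.7332] v=[-1.8771]
Step 28: x=[5.6396] v=[-1.8725]
Step 29: x=[5.5465] v=[-1.8615]
Step 30: x=[5.4543] v=[-1.8441]
Step 31: x=[5.3633] v=[-1.8203]
Step 32: x=[5.2738] v=[-1.7903]
Step 33: x=[5.1861] v=[-1.7541]
Step 34: x=[5.1005] v=[-1.7119]
Step 35: x=[5.0173] v=[-1.6638]
Step 36: x=[4.9368] v=[-1.6100]
Step 37: x=[4.8593] v=[-1.5507]
Step 38: x=[4.7850] v=[-1.4860]
Step 39: x=[4.7142] v=[-1.4162]
Step 40: x=[4.6471] v=[-1.3416]
Step 41: x=[4.5840] v=[-1.2623]
Step 42: x=[4.5251] v=[-1.1787]
Step 43: x=[4.4705] v=[-1.0911]
Step 44: x=[4.4205] v=[-0.9997]
Step 45: x=[4.3753] v=[-0.9049]
Step 46: x=[4.3350] v=[-0.8070]
Step 47: x=[4.2997] v=[-0.7063]
Step 48: x=[4.2695] v=[-0.6032]
Step 49: x=[4.2446] v=[-0.4980]
Step 50: x=[4.2250] v=[-0.3911]
Step 51: x=[4.2109] v=[-0.2828]
Step 52: x=[4.2022] v=[-0.1736]
Step 53: x=[4.1990] v=[-0.0638]
Step 54: x=[4.2013] v=[0.0463]
First v>=0 after going negative at step 54, time=2.7000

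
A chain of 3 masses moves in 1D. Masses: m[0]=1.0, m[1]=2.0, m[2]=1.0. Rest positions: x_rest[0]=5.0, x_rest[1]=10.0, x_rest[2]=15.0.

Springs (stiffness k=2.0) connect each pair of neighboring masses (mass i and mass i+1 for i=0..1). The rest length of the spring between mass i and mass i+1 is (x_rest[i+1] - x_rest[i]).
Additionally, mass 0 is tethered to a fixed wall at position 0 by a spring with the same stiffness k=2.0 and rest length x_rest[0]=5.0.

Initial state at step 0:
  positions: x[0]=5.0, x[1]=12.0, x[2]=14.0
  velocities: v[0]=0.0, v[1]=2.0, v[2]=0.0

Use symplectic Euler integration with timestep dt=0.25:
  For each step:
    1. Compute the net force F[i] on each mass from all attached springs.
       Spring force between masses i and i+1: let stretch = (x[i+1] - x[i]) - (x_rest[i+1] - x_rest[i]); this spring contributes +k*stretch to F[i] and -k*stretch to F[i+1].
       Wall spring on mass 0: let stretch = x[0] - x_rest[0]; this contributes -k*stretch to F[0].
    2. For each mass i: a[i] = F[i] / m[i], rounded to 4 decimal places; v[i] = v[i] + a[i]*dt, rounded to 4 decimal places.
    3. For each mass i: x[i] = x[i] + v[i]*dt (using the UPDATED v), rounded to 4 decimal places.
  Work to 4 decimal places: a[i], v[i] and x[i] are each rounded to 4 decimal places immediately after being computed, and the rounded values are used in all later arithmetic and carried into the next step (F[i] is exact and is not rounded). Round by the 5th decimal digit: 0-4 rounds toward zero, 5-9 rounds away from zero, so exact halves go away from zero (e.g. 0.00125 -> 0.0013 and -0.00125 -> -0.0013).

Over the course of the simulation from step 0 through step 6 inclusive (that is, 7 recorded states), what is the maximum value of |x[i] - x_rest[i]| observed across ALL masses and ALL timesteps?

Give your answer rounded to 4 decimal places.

Answer: 3.8043

Derivation:
Step 0: x=[5.0000 12.0000 14.0000] v=[0.0000 2.0000 0.0000]
Step 1: x=[5.2500 12.1875 14.3750] v=[1.0000 0.7500 1.5000]
Step 2: x=[5.7110 12.0781 15.1016] v=[1.8438 -0.4375 2.9063]
Step 3: x=[6.2540 11.7598 16.0753] v=[2.1719 -1.2734 3.8946]
Step 4: x=[6.7035 11.3671 17.1345] v=[1.7978 -1.5710 4.2369]
Step 5: x=[6.8980 11.0433 18.0978] v=[0.7779 -1.2951 3.8532]
Step 6: x=[6.7484 10.9014 18.8043] v=[-0.5985 -0.5678 2.8260]
Max displacement = 3.8043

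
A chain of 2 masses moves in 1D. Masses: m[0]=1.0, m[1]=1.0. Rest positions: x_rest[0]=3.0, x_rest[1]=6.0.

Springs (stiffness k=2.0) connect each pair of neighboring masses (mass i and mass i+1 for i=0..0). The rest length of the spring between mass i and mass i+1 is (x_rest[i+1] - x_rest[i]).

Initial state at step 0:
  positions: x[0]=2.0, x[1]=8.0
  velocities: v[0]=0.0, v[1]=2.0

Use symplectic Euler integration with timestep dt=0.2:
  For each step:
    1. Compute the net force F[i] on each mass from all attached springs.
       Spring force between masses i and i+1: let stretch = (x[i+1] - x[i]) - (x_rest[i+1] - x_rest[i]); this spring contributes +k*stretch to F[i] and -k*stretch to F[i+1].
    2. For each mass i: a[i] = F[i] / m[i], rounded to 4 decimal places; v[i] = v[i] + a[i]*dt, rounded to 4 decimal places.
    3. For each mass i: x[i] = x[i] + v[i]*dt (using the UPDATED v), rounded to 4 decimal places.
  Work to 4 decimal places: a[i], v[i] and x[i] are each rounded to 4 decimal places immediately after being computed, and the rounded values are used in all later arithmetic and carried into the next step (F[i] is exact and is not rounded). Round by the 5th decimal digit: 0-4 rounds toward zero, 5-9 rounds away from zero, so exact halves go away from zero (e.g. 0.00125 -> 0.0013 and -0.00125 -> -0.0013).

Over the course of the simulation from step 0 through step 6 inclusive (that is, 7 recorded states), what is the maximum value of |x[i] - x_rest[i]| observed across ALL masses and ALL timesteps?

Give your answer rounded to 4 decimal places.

Step 0: x=[2.0000 8.0000] v=[0.0000 2.0000]
Step 1: x=[2.2400 8.1600] v=[1.2000 0.8000]
Step 2: x=[2.7136 8.0864] v=[2.3680 -0.3680]
Step 3: x=[3.3770 7.8230] v=[3.3171 -1.3171]
Step 4: x=[4.1561 7.4439] v=[3.8955 -1.8955]
Step 5: x=[4.9582 7.0418] v=[4.0106 -2.0106]
Step 6: x=[5.6870 6.7130] v=[3.6440 -1.6440]
Max displacement = 2.6870

Answer: 2.6870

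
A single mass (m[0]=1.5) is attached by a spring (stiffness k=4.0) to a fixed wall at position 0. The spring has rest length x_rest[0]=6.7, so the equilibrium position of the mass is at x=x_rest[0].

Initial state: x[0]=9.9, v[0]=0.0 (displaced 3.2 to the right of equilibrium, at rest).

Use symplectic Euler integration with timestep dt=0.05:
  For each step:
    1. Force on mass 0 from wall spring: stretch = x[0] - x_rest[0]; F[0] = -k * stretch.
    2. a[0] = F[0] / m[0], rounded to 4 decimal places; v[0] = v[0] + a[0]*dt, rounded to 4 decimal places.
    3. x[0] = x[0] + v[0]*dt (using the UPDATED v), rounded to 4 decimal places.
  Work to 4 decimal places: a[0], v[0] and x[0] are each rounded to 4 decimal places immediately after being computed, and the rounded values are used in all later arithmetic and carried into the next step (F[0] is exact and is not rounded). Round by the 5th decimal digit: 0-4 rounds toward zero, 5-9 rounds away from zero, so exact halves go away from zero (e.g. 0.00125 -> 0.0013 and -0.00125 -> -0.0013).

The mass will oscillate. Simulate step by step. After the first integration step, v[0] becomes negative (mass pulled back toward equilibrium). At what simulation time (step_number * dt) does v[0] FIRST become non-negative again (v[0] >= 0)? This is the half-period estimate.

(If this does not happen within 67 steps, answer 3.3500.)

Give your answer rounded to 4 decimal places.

Step 0: x=[9.9000] v=[0.0000]
Step 1: x=[9.8787] v=[-0.4267]
Step 2: x=[9.8362] v=[-0.8505]
Step 3: x=[9.7728] v=[-1.2687]
Step 4: x=[9.6889] v=[-1.6784]
Step 5: x=[9.5851] v=[-2.0769]
Step 6: x=[9.4620] v=[-2.4616]
Step 7: x=[9.3205] v=[-2.8299]
Step 8: x=[9.1615] v=[-3.1793]
Step 9: x=[8.9861] v=[-3.5075]
Step 10: x=[8.7955] v=[-3.8123]
Step 11: x=[8.5909] v=[-4.0917]
Step 12: x=[8.3737] v=[-4.3438]
Step 13: x=[8.1454] v=[-4.5670]
Step 14: x=[7.9074] v=[-4.7597]
Step 15: x=[7.6614] v=[-4.9207]
Step 16: x=[7.4090] v=[-5.0489]
Step 17: x=[7.1518] v=[-5.1434]
Step 18: x=[6.8916] v=[-5.2036]
Step 19: x=[6.6301] v=[-5.2291]
Step 20: x=[6.3691] v=[-5.2198]
Step 21: x=[6.1103] v=[-5.1757]
Step 22: x=[5.8554] v=[-5.0971]
Step 23: x=[5.6062] v=[-4.9845]
Step 24: x=[5.3643] v=[-4.8387]
Step 25: x=[5.1313] v=[-4.6606]
Step 26: x=[4.9087] v=[-4.4514]
Step 27: x=[4.6981] v=[-4.2126]
Step 28: x=[4.5008] v=[-3.9457]
Step 29: x=[4.3182] v=[-3.6525]
Step 30: x=[4.1515] v=[-3.3349]
Step 31: x=[4.0017] v=[-2.9951]
Step 32: x=[3.8699] v=[-2.6353]
Step 33: x=[3.7570] v=[-2.2580]
Step 34: x=[3.6637] v=[-1.8656]
Step 35: x=[3.5907] v=[-1.4608]
Step 36: x=[3.5384] v=[-1.0462]
Step 37: x=[3.5072] v=[-0.6247]
Step 38: x=[3.4973] v=[-0.1990]
Step 39: x=[3.5087] v=[0.2280]
First v>=0 after going negative at step 39, time=1.9500

Answer: 1.9500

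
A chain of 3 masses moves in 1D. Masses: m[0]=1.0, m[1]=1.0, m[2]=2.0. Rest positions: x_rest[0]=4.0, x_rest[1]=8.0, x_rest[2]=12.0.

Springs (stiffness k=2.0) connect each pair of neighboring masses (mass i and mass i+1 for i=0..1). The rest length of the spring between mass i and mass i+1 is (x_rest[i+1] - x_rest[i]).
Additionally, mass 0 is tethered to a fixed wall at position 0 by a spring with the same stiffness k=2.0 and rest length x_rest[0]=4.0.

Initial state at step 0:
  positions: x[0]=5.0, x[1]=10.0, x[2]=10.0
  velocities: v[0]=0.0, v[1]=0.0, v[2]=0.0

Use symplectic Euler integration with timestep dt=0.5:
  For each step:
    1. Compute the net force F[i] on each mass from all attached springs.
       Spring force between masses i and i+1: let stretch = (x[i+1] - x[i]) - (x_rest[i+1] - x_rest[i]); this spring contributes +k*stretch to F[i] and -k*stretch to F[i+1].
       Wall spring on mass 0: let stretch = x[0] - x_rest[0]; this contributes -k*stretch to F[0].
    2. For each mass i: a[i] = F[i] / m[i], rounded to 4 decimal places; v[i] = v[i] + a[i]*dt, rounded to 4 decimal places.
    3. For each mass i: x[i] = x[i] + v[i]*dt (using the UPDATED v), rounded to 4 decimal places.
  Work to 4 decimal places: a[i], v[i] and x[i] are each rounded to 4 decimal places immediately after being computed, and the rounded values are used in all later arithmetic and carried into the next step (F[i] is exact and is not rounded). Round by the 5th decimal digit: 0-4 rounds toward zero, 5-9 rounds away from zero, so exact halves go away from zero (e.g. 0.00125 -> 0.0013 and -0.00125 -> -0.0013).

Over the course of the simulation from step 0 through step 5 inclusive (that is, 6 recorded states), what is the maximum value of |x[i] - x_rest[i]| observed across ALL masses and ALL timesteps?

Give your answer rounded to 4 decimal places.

Answer: 3.2812

Derivation:
Step 0: x=[5.0000 10.0000 10.0000] v=[0.0000 0.0000 0.0000]
Step 1: x=[5.0000 7.5000 11.0000] v=[0.0000 -5.0000 2.0000]
Step 2: x=[3.7500 5.5000 12.1250] v=[-2.5000 -4.0000 2.2500]
Step 3: x=[1.5000 5.9375 12.5938] v=[-4.5000 0.8750 0.9375]
Step 4: x=[0.7188 7.4844 12.3985] v=[-1.5625 3.0938 -0.3907]
Step 5: x=[2.9610 8.1056 11.9746] v=[4.4843 1.2423 -0.8478]
Max displacement = 3.2812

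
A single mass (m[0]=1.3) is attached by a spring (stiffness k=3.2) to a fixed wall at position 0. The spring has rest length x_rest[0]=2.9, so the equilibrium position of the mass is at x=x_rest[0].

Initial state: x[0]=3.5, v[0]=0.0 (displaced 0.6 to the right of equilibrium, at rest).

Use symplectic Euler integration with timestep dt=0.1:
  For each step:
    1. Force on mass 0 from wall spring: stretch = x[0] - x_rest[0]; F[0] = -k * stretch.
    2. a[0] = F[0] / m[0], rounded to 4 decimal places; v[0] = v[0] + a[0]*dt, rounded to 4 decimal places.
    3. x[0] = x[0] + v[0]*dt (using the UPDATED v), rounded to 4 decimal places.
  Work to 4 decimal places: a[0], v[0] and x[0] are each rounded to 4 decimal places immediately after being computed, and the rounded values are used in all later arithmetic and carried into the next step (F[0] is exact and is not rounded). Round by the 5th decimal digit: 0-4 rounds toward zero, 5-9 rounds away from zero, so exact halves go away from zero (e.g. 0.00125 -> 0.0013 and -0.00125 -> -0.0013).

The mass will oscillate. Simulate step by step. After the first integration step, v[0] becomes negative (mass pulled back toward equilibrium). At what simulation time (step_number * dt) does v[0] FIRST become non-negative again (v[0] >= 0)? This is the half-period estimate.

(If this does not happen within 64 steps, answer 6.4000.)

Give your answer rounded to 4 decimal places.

Answer: 2.1000

Derivation:
Step 0: x=[3.5000] v=[0.0000]
Step 1: x=[3.4852] v=[-0.1477]
Step 2: x=[3.4560] v=[-0.2918]
Step 3: x=[3.4131] v=[-0.4287]
Step 4: x=[3.3576] v=[-0.5550]
Step 5: x=[3.2908] v=[-0.6676]
Step 6: x=[3.2144] v=[-0.7638]
Step 7: x=[3.1303] v=[-0.8412]
Step 8: x=[3.0405] v=[-0.8979]
Step 9: x=[2.9473] v=[-0.9325]
Step 10: x=[2.8529] v=[-0.9441]
Step 11: x=[2.7597] v=[-0.9325]
Step 12: x=[2.6699] v=[-0.8980]
Step 13: x=[2.5858] v=[-0.8414]
Step 14: x=[2.5094] v=[-0.7641]
Step 15: x=[2.4426] v=[-0.6680]
Step 16: x=[2.3871] v=[-0.5554]
Step 17: x=[2.3442] v=[-0.4292]
Step 18: x=[2.3150] v=[-0.2924]
Step 19: x=[2.3002] v=[-0.1484]
Step 20: x=[2.3001] v=[-0.0008]
Step 21: x=[2.3148] v=[0.1469]
First v>=0 after going negative at step 21, time=2.1000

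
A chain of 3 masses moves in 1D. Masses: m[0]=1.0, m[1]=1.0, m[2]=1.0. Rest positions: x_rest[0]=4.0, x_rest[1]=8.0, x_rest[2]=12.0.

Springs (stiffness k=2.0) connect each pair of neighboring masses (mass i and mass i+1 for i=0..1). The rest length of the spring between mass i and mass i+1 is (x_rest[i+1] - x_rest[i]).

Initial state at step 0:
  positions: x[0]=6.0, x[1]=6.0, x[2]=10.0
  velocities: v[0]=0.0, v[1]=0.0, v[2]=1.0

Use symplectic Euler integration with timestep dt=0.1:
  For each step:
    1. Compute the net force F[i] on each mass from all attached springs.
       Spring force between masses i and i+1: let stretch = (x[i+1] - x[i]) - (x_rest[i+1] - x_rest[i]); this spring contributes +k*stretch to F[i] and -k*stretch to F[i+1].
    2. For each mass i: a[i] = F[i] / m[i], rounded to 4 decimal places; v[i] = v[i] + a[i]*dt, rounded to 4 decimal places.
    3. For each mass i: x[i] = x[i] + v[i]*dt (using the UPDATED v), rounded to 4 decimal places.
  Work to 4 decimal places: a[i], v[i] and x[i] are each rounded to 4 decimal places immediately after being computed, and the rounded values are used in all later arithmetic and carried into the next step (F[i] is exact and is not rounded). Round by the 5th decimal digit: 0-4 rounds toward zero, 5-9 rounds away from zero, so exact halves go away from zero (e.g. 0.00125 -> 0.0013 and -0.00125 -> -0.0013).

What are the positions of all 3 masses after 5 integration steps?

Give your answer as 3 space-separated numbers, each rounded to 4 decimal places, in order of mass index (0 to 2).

Step 0: x=[6.0000 6.0000 10.0000] v=[0.0000 0.0000 1.0000]
Step 1: x=[5.9200 6.0800 10.1000] v=[-0.8000 0.8000 1.0000]
Step 2: x=[5.7632 6.2372 10.1996] v=[-1.5680 1.5720 0.9960]
Step 3: x=[5.5359 6.4642 10.3000] v=[-2.2732 2.2697 1.0035]
Step 4: x=[5.2472 6.7493 10.4036] v=[-2.8875 2.8512 1.0363]
Step 5: x=[4.9085 7.0775 10.5141] v=[-3.3871 3.2816 1.1054]

Answer: 4.9085 7.0775 10.5141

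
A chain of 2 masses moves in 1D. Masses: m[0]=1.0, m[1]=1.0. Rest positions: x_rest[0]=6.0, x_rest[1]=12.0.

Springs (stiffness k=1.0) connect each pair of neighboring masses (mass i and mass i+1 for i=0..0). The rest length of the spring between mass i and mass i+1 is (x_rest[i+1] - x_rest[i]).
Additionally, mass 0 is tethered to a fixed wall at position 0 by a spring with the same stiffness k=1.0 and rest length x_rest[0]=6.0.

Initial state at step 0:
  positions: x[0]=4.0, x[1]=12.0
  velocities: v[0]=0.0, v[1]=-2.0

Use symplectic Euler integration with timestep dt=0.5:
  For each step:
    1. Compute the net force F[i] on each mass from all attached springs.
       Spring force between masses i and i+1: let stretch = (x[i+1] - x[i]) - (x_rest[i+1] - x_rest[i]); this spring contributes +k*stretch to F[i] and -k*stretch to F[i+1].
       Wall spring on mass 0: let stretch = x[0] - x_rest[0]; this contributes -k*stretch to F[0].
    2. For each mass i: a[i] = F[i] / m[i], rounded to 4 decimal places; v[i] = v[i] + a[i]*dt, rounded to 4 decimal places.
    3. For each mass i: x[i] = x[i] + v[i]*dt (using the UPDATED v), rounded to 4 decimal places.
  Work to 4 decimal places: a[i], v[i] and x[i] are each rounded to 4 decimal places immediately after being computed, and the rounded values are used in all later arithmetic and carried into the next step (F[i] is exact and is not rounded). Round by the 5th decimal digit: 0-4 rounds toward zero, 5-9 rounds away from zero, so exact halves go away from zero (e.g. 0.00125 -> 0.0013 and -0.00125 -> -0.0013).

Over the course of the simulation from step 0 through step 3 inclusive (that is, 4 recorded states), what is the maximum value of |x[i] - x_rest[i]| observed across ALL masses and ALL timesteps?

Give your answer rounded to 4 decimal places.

Step 0: x=[4.0000 12.0000] v=[0.0000 -2.0000]
Step 1: x=[5.0000 10.5000] v=[2.0000 -3.0000]
Step 2: x=[6.1250 9.1250] v=[2.2500 -2.7500]
Step 3: x=[6.4688 8.5000] v=[0.6875 -1.2500]
Max displacement = 3.5000

Answer: 3.5000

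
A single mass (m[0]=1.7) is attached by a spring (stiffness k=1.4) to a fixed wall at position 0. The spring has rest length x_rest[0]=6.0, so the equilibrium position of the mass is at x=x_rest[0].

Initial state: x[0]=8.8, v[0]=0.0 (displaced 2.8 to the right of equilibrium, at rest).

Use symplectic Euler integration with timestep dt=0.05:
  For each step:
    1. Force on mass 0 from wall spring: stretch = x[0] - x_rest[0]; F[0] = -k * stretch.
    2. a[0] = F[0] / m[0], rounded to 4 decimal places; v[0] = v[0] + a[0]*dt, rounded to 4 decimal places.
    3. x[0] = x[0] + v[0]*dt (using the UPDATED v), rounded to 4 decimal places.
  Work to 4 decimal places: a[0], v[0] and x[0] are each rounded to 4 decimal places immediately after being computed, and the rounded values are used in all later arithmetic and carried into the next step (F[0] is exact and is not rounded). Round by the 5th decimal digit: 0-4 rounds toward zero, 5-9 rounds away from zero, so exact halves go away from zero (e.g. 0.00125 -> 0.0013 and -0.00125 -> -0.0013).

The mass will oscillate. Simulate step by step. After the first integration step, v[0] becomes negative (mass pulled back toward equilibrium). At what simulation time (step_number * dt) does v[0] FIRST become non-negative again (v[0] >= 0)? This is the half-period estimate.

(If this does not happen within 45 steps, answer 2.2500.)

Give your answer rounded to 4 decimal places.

Step 0: x=[8.8000] v=[0.0000]
Step 1: x=[8.7942] v=[-0.1153]
Step 2: x=[8.7827] v=[-0.2304]
Step 3: x=[8.7655] v=[-0.3450]
Step 4: x=[8.7426] v=[-0.4589]
Step 5: x=[8.7140] v=[-0.5718]
Step 6: x=[8.6798] v=[-0.6836]
Step 7: x=[8.6401] v=[-0.7939]
Step 8: x=[8.5950] v=[-0.9026]
Step 9: x=[8.5445] v=[-1.0095]
Step 10: x=[8.4888] v=[-1.1143]
Step 11: x=[8.4280] v=[-1.2168]
Step 12: x=[8.3622] v=[-1.3168]
Step 13: x=[8.2915] v=[-1.4141]
Step 14: x=[8.2161] v=[-1.5085]
Step 15: x=[8.1361] v=[-1.5998]
Step 16: x=[8.0517] v=[-1.6878]
Step 17: x=[7.9631] v=[-1.7723]
Step 18: x=[7.8704] v=[-1.8531]
Step 19: x=[7.7739] v=[-1.9301]
Step 20: x=[7.6737] v=[-2.0031]
Step 21: x=[7.5701] v=[-2.0720]
Step 22: x=[7.4633] v=[-2.1367]
Step 23: x=[7.3535] v=[-2.1970]
Step 24: x=[7.2409] v=[-2.2527]
Step 25: x=[7.1257] v=[-2.3038]
Step 26: x=[7.0082] v=[-2.3502]
Step 27: x=[6.8886] v=[-2.3917]
Step 28: x=[6.7672] v=[-2.4283]
Step 29: x=[6.6442] v=[-2.4599]
Step 30: x=[6.5199] v=[-2.4864]
Step 31: x=[6.3945] v=[-2.5078]
Step 32: x=[6.2683] v=[-2.5240]
Step 33: x=[6.1415] v=[-2.5351]
Step 34: x=[6.0145] v=[-2.5409]
Step 35: x=[5.8874] v=[-2.5415]
Step 36: x=[5.7606] v=[-2.5369]
Step 37: x=[5.6343] v=[-2.5270]
Step 38: x=[5.5087] v=[-2.5119]
Step 39: x=[5.3841] v=[-2.4917]
Step 40: x=[5.2608] v=[-2.4663]
Step 41: x=[5.1390] v=[-2.4359]
Step 42: x=[5.0190] v=[-2.4004]
Step 43: x=[4.9010] v=[-2.3600]
Step 44: x=[4.7853] v=[-2.3147]
Step 45: x=[4.6721] v=[-2.2647]
v[0] did not become non-negative within 45 steps; using fallback time=2.2500

Answer: 2.2500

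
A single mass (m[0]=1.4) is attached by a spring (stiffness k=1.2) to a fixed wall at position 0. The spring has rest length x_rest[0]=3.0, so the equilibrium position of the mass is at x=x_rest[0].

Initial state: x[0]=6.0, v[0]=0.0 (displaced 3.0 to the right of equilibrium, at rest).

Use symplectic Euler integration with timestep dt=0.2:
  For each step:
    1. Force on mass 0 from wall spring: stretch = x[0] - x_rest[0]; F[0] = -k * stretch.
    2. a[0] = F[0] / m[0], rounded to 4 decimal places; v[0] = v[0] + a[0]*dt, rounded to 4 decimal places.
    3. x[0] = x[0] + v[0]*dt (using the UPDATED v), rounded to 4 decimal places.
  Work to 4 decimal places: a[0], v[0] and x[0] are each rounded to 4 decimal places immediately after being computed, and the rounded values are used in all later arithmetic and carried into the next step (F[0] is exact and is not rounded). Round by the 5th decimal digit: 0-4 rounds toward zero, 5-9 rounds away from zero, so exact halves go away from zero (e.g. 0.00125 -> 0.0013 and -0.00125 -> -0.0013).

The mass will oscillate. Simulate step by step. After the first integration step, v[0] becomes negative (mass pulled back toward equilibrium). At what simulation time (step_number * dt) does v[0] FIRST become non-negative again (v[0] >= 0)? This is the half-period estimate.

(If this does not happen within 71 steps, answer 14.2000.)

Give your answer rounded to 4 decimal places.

Step 0: x=[6.0000] v=[0.0000]
Step 1: x=[5.8971] v=[-0.5143]
Step 2: x=[5.6949] v=[-1.0109]
Step 3: x=[5.4003] v=[-1.4729]
Step 4: x=[5.0234] v=[-1.8844]
Step 5: x=[4.5771] v=[-2.2313]
Step 6: x=[4.0768] v=[-2.5017]
Step 7: x=[3.5395] v=[-2.6863]
Step 8: x=[2.9837] v=[-2.7788]
Step 9: x=[2.4285] v=[-2.7760]
Step 10: x=[1.8929] v=[-2.6780]
Step 11: x=[1.3953] v=[-2.4882]
Step 12: x=[0.9527] v=[-2.2131]
Step 13: x=[0.5803] v=[-1.8621]
Step 14: x=[0.2908] v=[-1.4473]
Step 15: x=[0.0942] v=[-0.9829]
Step 16: x=[-0.0028] v=[-0.4848]
Step 17: x=[0.0032] v=[0.0300]
First v>=0 after going negative at step 17, time=3.4000

Answer: 3.4000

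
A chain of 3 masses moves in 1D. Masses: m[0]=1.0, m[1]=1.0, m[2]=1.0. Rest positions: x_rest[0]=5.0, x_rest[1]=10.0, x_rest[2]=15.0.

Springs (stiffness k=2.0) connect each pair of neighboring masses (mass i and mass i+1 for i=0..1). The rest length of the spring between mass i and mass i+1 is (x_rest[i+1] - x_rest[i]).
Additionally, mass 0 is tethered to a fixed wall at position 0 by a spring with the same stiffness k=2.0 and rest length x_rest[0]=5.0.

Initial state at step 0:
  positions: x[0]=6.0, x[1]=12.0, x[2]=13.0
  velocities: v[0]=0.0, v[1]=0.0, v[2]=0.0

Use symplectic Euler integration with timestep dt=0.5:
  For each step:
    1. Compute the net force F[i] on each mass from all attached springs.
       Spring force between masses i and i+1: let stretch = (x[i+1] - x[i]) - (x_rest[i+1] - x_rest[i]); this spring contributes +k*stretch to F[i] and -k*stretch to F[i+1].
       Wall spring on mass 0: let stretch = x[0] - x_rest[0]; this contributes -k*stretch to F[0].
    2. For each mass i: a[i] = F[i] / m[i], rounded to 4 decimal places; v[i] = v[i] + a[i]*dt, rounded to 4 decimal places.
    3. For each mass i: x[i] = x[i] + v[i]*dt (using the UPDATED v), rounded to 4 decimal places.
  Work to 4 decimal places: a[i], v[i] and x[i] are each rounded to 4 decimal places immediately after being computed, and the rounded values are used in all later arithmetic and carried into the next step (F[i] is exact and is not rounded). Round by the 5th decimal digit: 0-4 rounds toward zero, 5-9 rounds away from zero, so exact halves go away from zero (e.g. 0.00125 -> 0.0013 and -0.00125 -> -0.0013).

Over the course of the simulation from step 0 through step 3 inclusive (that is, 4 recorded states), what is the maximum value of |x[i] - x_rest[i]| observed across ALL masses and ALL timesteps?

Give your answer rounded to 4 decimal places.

Answer: 2.2500

Derivation:
Step 0: x=[6.0000 12.0000 13.0000] v=[0.0000 0.0000 0.0000]
Step 1: x=[6.0000 9.5000 15.0000] v=[0.0000 -5.0000 4.0000]
Step 2: x=[4.7500 8.0000 16.7500] v=[-2.5000 -3.0000 3.5000]
Step 3: x=[2.7500 9.2500 16.6250] v=[-4.0000 2.5000 -0.2500]
Max displacement = 2.2500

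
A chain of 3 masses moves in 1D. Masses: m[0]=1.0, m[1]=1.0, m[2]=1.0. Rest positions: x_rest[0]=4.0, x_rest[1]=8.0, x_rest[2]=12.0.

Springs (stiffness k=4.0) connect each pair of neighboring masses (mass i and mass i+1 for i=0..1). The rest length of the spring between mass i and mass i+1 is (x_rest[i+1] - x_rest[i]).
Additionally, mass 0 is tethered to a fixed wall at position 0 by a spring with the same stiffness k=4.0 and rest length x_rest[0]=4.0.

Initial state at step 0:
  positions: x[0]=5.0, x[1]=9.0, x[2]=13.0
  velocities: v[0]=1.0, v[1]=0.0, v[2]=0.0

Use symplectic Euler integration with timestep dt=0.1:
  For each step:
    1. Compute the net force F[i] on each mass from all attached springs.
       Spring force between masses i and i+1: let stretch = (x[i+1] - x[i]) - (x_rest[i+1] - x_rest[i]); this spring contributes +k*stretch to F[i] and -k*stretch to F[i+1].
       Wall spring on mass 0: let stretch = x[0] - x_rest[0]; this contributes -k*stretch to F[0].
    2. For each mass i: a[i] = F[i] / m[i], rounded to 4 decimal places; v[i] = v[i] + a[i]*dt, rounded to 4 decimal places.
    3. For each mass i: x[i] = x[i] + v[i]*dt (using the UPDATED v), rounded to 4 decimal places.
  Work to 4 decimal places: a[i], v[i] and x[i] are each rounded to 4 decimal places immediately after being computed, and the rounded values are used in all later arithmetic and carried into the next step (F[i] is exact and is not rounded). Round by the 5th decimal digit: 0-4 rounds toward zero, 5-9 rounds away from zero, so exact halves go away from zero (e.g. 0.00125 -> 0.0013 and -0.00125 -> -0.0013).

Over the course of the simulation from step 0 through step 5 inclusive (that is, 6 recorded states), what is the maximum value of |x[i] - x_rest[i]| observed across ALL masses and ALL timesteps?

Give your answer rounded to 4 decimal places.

Answer: 1.0752

Derivation:
Step 0: x=[5.0000 9.0000 13.0000] v=[1.0000 0.0000 0.0000]
Step 1: x=[5.0600 9.0000 13.0000] v=[0.6000 0.0000 0.0000]
Step 2: x=[5.0752 9.0024 13.0000] v=[0.1520 0.0240 0.0000]
Step 3: x=[5.0445 9.0076 13.0001] v=[-0.3072 0.0522 0.0010]
Step 4: x=[4.9705 9.0140 13.0005] v=[-0.7398 0.0640 0.0040]
Step 5: x=[4.8594 9.0181 13.0014] v=[-1.1106 0.0412 0.0094]
Max displacement = 1.0752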